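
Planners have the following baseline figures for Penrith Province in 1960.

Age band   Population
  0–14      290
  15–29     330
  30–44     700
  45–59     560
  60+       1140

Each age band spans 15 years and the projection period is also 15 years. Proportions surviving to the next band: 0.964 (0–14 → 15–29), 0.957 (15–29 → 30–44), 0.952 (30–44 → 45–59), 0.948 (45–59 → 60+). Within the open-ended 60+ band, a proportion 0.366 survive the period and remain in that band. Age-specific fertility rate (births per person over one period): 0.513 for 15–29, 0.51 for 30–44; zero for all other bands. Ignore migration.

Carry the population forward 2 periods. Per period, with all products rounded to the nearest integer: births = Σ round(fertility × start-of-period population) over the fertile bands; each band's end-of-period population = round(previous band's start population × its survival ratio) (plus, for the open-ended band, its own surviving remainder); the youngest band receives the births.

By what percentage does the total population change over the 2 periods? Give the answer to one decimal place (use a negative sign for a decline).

Period 1:
Births: 330 * 0.513 = 169 ; 700 * 0.51 = 357 ⇒ total 526
15–29: 290 * 0.964 = 280
30–44: 330 * 0.957 = 316
45–59: 700 * 0.952 = 666
60+: 560 * 0.948 + 1140 * 0.366 = 531 + 417 = 948
→ [526, 280, 316, 666, 948]
Period 2:
Births: 280 * 0.513 = 144 ; 316 * 0.51 = 161 ⇒ total 305
15–29: 526 * 0.964 = 507
30–44: 280 * 0.957 = 268
45–59: 316 * 0.952 = 301
60+: 666 * 0.948 + 948 * 0.366 = 631 + 347 = 978
→ [305, 507, 268, 301, 978]
Total: 3020 → 2359; change = -661; percentage change = -21.9%

-21.9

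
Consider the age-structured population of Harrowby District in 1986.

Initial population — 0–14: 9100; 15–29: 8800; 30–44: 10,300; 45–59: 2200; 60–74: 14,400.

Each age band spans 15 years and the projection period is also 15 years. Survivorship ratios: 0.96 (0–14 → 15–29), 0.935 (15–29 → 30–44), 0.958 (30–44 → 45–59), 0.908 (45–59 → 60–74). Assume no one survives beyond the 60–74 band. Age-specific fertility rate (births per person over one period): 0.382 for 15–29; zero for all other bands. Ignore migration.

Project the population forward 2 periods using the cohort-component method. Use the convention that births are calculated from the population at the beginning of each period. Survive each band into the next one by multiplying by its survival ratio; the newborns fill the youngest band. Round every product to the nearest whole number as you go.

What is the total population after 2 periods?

31574

Let group 1 be 0–14 through group 5 = 60–74.
Period 1.
Births: 8800 × 0.382 = 3362
Group 2: 9100 × 0.96 = 8736
Group 3: 8800 × 0.935 = 8228
Group 4: 10300 × 0.958 = 9867
Group 5: 2200 × 0.908 = 1998
End of period: [3362, 8736, 8228, 9867, 1998]
Period 2.
Births: 8736 × 0.382 = 3337
Group 2: 3362 × 0.96 = 3228
Group 3: 8736 × 0.935 = 8168
Group 4: 8228 × 0.958 = 7882
Group 5: 9867 × 0.908 = 8959
End of period: [3337, 3228, 8168, 7882, 8959]
Total after period 2: 3337 + 3228 + 8168 + 7882 + 8959 = 31574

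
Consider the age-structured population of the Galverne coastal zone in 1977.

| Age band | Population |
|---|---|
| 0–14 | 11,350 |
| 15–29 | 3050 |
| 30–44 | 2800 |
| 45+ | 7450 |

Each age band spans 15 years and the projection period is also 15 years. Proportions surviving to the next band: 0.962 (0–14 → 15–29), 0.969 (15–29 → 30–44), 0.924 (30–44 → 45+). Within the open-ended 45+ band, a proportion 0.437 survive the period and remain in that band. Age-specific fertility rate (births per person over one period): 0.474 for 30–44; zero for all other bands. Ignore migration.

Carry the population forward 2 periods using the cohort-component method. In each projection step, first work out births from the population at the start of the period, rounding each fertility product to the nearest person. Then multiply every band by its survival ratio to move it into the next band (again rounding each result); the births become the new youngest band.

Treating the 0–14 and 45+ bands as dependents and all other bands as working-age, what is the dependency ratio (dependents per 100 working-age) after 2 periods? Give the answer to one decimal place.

56.4

Period 1:
Births: 2800 * 0.474 = 1327
15–29: 11350 * 0.962 = 10919
30–44: 3050 * 0.969 = 2955
45+: 2800 * 0.924 + 7450 * 0.437 = 2587 + 3256 = 5843
Giving 1327 / 10919 / 2955 / 5843.
Period 2:
Births: 2955 * 0.474 = 1401
15–29: 1327 * 0.962 = 1277
30–44: 10919 * 0.969 = 10581
45+: 2955 * 0.924 + 5843 * 0.437 = 2730 + 2553 = 5283
Giving 1401 / 1277 / 10581 / 5283.
Dependents (band 0–14 + band 45+) = 1401 + 5283 = 6684; working-age = 11858; ratio = 6684/11858 × 100 = 56.4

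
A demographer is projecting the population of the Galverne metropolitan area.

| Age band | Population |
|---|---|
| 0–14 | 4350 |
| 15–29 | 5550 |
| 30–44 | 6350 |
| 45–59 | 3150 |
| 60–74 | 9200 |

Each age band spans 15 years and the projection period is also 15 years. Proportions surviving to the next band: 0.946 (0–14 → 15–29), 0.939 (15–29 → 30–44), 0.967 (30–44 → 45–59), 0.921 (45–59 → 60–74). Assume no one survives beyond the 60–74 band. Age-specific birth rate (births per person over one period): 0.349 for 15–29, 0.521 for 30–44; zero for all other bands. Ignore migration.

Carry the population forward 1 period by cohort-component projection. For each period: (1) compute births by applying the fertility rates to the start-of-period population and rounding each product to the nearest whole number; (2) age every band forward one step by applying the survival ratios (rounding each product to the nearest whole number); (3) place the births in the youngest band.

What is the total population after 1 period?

23612

Call the bands 1 to 5, youngest first.
After projecting period 1:
Births: 5550 × 0.349 = 1937, 6350 × 0.521 = 3308 → 5245
Band 2: 4350 × 0.946 = 4115
Band 3: 5550 × 0.939 = 5211
Band 4: 6350 × 0.967 = 6140
Band 5: 3150 × 0.921 = 2901
Population now: 0–14=5245, 15–29=4115, 30–44=5211, 45–59=6140, 60–74=2901
Total after period 1: 5245 + 4115 + 5211 + 6140 + 2901 = 23612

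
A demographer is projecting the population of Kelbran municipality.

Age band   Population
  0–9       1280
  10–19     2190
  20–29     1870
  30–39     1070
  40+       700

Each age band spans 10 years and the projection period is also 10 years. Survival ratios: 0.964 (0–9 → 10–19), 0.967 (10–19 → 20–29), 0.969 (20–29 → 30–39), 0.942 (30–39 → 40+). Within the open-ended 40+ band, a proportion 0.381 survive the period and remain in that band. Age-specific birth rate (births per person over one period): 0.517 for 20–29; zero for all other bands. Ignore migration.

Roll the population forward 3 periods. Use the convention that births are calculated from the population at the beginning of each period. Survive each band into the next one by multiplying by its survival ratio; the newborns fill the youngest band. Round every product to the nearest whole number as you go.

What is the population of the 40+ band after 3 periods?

2769

After projecting period 1:
Births: 1870 × 0.517 = 967
10–19: 1280 × 0.964 = 1234
20–29: 2190 × 0.967 = 2118
30–39: 1870 × 0.969 = 1812
40+: 1070 × 0.942 + 700 × 0.381 = 1008 + 267 = 1275
Giving 967 / 1234 / 2118 / 1812 / 1275.
After projecting period 2:
Births: 2118 × 0.517 = 1095
10–19: 967 × 0.964 = 932
20–29: 1234 × 0.967 = 1193
30–39: 2118 × 0.969 = 2052
40+: 1812 × 0.942 + 1275 × 0.381 = 1707 + 486 = 2193
Giving 1095 / 932 / 1193 / 2052 / 2193.
After projecting period 3:
Births: 1193 × 0.517 = 617
10–19: 1095 × 0.964 = 1056
20–29: 932 × 0.967 = 901
30–39: 1193 × 0.969 = 1156
40+: 2052 × 0.942 + 2193 × 0.381 = 1933 + 836 = 2769
Giving 617 / 1056 / 901 / 1156 / 2769.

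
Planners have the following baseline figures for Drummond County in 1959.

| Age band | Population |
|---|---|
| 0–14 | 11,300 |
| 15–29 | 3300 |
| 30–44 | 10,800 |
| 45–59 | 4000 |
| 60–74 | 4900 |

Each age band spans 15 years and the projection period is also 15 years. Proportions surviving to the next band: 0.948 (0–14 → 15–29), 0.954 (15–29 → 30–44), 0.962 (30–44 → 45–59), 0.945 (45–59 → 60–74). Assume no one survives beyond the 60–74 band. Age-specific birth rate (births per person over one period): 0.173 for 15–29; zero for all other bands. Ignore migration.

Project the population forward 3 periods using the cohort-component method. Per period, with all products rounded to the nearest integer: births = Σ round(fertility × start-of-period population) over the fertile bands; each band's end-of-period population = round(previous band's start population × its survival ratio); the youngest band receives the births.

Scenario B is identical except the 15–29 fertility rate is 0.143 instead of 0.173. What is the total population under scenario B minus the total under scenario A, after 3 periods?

Numbering the bands 1..5 from youngest to oldest:
— Period 1 —
Births: 3300 × 0.173 = 571
Band 2: 11300 × 0.948 = 10712
Band 3: 3300 × 0.954 = 3148
Band 4: 10800 × 0.962 = 10390
Band 5: 4000 × 0.945 = 3780
→ [571, 10712, 3148, 10390, 3780]
— Period 2 —
Births: 10712 × 0.173 = 1853
Band 2: 571 × 0.948 = 541
Band 3: 10712 × 0.954 = 10219
Band 4: 3148 × 0.962 = 3028
Band 5: 10390 × 0.945 = 9819
→ [1853, 541, 10219, 3028, 9819]
— Period 3 —
Births: 541 × 0.173 = 94
Band 2: 1853 × 0.948 = 1757
Band 3: 541 × 0.954 = 516
Band 4: 10219 × 0.962 = 9831
Band 5: 3028 × 0.945 = 2861
→ [94, 1757, 516, 9831, 2861]
Scenario A total after 3 periods: 15059
Scenario B projection —
— Period 1 —
Births: 3300 × 0.143 = 472
Band 2: 11300 × 0.948 = 10712
Band 3: 3300 × 0.954 = 3148
Band 4: 10800 × 0.962 = 10390
Band 5: 4000 × 0.945 = 3780
→ [472, 10712, 3148, 10390, 3780]
— Period 2 —
Births: 10712 × 0.143 = 1532
Band 2: 472 × 0.948 = 447
Band 3: 10712 × 0.954 = 10219
Band 4: 3148 × 0.962 = 3028
Band 5: 10390 × 0.945 = 9819
→ [1532, 447, 10219, 3028, 9819]
— Period 3 —
Births: 447 × 0.143 = 64
Band 2: 1532 × 0.948 = 1452
Band 3: 447 × 0.954 = 426
Band 4: 10219 × 0.962 = 9831
Band 5: 3028 × 0.945 = 2861
→ [64, 1452, 426, 9831, 2861]
Scenario B total after 3 periods: 14634
Difference B − A = 14634 − 15059 = -425

-425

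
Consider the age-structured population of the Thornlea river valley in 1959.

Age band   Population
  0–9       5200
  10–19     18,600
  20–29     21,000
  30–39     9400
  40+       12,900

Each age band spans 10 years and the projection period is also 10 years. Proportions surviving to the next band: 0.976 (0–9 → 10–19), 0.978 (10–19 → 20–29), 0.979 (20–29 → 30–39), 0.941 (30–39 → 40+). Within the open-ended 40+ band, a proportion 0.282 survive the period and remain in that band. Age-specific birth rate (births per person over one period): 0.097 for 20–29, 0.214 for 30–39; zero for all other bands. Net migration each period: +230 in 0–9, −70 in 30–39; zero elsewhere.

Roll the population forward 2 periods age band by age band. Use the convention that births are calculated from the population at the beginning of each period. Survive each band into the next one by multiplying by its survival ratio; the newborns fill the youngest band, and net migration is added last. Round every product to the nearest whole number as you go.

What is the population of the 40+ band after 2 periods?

22800

After projecting period 1:
Births: 21000 × 0.097 = 2037, 9400 × 0.214 = 2012 → total 4049
10–19: 5200 × 0.976 = 5075
20–29: 18600 × 0.978 = 18191
30–39: 21000 × 0.979 = 20559
40+: 9400 × 0.941 + 12900 × 0.282 = 8845 + 3638 = 12483
Net migration: 0–9 + 230 → 4279; 30–39 − 70 → 20489
Population now: 0–9=4279, 10–19=5075, 20–29=18191, 30–39=20489, 40+=12483
After projecting period 2:
Births: 18191 × 0.097 = 1765, 20489 × 0.214 = 4385 → total 6150
10–19: 4279 × 0.976 = 4176
20–29: 5075 × 0.978 = 4963
30–39: 18191 × 0.979 = 17809
40+: 20489 × 0.941 + 12483 × 0.282 = 19280 + 3520 = 22800
Net migration: 0–9 + 230 → 6380; 30–39 − 70 → 17739
Population now: 0–9=6380, 10–19=4176, 20–29=4963, 30–39=17739, 40+=22800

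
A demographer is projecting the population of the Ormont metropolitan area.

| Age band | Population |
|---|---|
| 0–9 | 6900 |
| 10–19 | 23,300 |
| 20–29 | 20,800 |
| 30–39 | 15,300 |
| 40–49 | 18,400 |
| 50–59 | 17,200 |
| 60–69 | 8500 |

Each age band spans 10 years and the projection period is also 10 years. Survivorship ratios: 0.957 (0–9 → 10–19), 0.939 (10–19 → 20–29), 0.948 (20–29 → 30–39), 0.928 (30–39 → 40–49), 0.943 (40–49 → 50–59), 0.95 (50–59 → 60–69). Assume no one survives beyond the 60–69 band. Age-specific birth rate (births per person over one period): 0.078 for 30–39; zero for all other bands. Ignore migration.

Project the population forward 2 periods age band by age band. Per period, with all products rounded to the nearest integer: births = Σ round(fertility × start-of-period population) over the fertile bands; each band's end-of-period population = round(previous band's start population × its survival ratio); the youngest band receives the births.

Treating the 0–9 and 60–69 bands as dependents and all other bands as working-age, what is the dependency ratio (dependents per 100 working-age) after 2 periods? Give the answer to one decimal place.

[period 1]
Births: 15300 × 0.078 = 1193
10–19: 6900 × 0.957 = 6603
20–29: 23300 × 0.939 = 21879
30–39: 20800 × 0.948 = 19718
40–49: 15300 × 0.928 = 14198
50–59: 18400 × 0.943 = 17351
60–69: 17200 × 0.95 = 16340
Population now: 0–9=1193, 10–19=6603, 20–29=21879, 30–39=19718, 40–49=14198, 50–59=17351, 60–69=16340
[period 2]
Births: 19718 × 0.078 = 1538
10–19: 1193 × 0.957 = 1142
20–29: 6603 × 0.939 = 6200
30–39: 21879 × 0.948 = 20741
40–49: 19718 × 0.928 = 18298
50–59: 14198 × 0.943 = 13389
60–69: 17351 × 0.95 = 16483
Population now: 0–9=1538, 10–19=1142, 20–29=6200, 30–39=20741, 40–49=18298, 50–59=13389, 60–69=16483
Dependents (band 0–9 + band 60–69) = 1538 + 16483 = 18021; working-age = 59770; ratio = 18021/59770 × 100 = 30.2

30.2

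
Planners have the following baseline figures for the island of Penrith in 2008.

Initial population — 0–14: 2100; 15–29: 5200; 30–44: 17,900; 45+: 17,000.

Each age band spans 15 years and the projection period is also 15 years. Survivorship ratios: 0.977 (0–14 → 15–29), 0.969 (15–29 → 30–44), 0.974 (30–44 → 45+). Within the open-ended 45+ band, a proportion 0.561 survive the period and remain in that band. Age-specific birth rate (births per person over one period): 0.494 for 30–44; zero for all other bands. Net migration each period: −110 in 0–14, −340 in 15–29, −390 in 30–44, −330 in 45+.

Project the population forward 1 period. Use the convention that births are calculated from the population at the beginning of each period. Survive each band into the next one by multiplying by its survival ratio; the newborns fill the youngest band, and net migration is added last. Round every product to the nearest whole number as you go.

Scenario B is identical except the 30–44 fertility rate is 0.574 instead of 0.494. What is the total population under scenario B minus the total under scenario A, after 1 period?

Let group 1 be 0–14 through group 4 = 45+.
[period 1]
Births: 17900 × 0.494 = 8843
Group 2: 2100 × 0.977 = 2052
Group 3: 5200 × 0.969 = 5039
Group 4: 17900 × 0.974 + 17000 × 0.561 = 17435 + 9537 = 26972
Net migration: Group 1 − 110 → 8733; Group 2 − 340 → 1712; Group 3 − 390 → 4649; Group 4 − 330 → 26642
→ [8733, 1712, 4649, 26642]
Scenario A total after 1 period: 41736
Scenario B projection —
[period 1]
Births: 17900 × 0.574 = 10275
Group 2: 2100 × 0.977 = 2052
Group 3: 5200 × 0.969 = 5039
Group 4: 17900 × 0.974 + 17000 × 0.561 = 17435 + 9537 = 26972
Net migration: Group 1 − 110 → 10165; Group 2 − 340 → 1712; Group 3 − 390 → 4649; Group 4 − 330 → 26642
→ [10165, 1712, 4649, 26642]
Scenario B total after 1 period: 43168
Difference B − A = 43168 − 41736 = 1432

1432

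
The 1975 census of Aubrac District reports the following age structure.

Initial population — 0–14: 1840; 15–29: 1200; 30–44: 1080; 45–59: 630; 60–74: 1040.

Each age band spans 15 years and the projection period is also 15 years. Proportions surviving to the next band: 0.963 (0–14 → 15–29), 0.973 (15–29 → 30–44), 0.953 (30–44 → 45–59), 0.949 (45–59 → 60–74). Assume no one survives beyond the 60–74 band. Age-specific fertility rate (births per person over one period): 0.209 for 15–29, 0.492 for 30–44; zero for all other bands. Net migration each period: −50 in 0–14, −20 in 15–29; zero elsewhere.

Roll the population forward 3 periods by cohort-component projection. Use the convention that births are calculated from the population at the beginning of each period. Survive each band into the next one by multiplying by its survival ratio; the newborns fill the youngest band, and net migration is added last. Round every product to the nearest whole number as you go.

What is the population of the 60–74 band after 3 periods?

1056

Period 1.
Births: 1200 × 0.209 = 251  |  1080 × 0.492 = 531 → total 782
15–29: 1840 × 0.963 = 1772
30–44: 1200 × 0.973 = 1168
45–59: 1080 × 0.953 = 1029
60–74: 630 × 0.949 = 598
Net migration: 0–14 − 50 → 732; 15–29 − 20 → 1752
→ [732, 1752, 1168, 1029, 598]
Period 2.
Births: 1752 × 0.209 = 366  |  1168 × 0.492 = 575 → total 941
15–29: 732 × 0.963 = 705
30–44: 1752 × 0.973 = 1705
45–59: 1168 × 0.953 = 1113
60–74: 1029 × 0.949 = 977
Net migration: 0–14 − 50 → 891; 15–29 − 20 → 685
→ [891, 685, 1705, 1113, 977]
Period 3.
Births: 685 × 0.209 = 143  |  1705 × 0.492 = 839 → total 982
15–29: 891 × 0.963 = 858
30–44: 685 × 0.973 = 667
45–59: 1705 × 0.953 = 1625
60–74: 1113 × 0.949 = 1056
Net migration: 0–14 − 50 → 932; 15–29 − 20 → 838
→ [932, 838, 667, 1625, 1056]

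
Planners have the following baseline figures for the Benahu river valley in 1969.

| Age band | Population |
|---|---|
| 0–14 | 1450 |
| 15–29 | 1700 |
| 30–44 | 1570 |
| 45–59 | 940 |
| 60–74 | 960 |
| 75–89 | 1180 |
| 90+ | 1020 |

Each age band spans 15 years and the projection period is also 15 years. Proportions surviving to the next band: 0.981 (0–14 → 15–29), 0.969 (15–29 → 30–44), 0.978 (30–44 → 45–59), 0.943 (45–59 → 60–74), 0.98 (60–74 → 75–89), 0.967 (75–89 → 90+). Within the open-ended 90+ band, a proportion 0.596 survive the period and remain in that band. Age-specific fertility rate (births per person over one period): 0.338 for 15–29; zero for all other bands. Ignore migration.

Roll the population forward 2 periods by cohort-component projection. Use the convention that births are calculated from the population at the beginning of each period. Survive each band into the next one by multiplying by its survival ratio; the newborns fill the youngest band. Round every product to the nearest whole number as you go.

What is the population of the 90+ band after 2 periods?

1952

Period 1.
Births: 1700 × 0.338 = 575
15–29: 1450 × 0.981 = 1422
30–44: 1700 × 0.969 = 1647
45–59: 1570 × 0.978 = 1535
60–74: 940 × 0.943 = 886
75–89: 960 × 0.98 = 941
90+: 1180 × 0.967 + 1020 × 0.596 = 1141 + 608 = 1749
→ [575, 1422, 1647, 1535, 886, 941, 1749]
Period 2.
Births: 1422 × 0.338 = 481
15–29: 575 × 0.981 = 564
30–44: 1422 × 0.969 = 1378
45–59: 1647 × 0.978 = 1611
60–74: 1535 × 0.943 = 1448
75–89: 886 × 0.98 = 868
90+: 941 × 0.967 + 1749 × 0.596 = 910 + 1042 = 1952
→ [481, 564, 1378, 1611, 1448, 868, 1952]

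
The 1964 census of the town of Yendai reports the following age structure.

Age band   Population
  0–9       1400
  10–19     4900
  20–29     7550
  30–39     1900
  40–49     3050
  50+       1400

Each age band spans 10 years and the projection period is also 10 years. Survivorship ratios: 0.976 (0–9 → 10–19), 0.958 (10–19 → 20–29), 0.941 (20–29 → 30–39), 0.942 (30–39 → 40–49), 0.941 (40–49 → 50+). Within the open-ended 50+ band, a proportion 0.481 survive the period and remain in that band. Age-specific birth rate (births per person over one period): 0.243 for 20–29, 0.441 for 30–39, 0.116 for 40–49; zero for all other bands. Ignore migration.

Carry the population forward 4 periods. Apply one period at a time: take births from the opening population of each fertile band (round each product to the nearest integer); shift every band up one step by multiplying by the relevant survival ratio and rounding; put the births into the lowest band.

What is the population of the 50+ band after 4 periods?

7729

Let band 1 be 0–9 through band 6 = 50+.
— Period 1 —
Births: 7550 × 0.243 = 1835  |  1900 × 0.441 = 838  |  3050 × 0.116 = 354 — total 3027
Band 2: 1400 × 0.976 = 1366
Band 3: 4900 × 0.958 = 4694
Band 4: 7550 × 0.941 = 7105
Band 5: 1900 × 0.942 = 1790
Band 6: 3050 × 0.941 + 1400 × 0.481 = 2870 + 673 = 3543
Population now: 0–9=3027, 10–19=1366, 20–29=4694, 30–39=7105, 40–49=1790, 50+=3543
— Period 2 —
Births: 4694 × 0.243 = 1141  |  7105 × 0.441 = 3133  |  1790 × 0.116 = 208 — total 4482
Band 2: 3027 × 0.976 = 2954
Band 3: 1366 × 0.958 = 1309
Band 4: 4694 × 0.941 = 4417
Band 5: 7105 × 0.942 = 6693
Band 6: 1790 × 0.941 + 3543 × 0.481 = 1684 + 1704 = 3388
Population now: 0–9=4482, 10–19=2954, 20–29=1309, 30–39=4417, 40–49=6693, 50+=3388
— Period 3 —
Births: 1309 × 0.243 = 318  |  4417 × 0.441 = 1948  |  6693 × 0.116 = 776 — total 3042
Band 2: 4482 × 0.976 = 4374
Band 3: 2954 × 0.958 = 2830
Band 4: 1309 × 0.941 = 1232
Band 5: 4417 × 0.942 = 4161
Band 6: 6693 × 0.941 + 3388 × 0.481 = 6298 + 1630 = 7928
Population now: 0–9=3042, 10–19=4374, 20–29=2830, 30–39=1232, 40–49=4161, 50+=7928
— Period 4 —
Births: 2830 × 0.243 = 688  |  1232 × 0.441 = 543  |  4161 × 0.116 = 483 — total 1714
Band 2: 3042 × 0.976 = 2969
Band 3: 4374 × 0.958 = 4190
Band 4: 2830 × 0.941 = 2663
Band 5: 1232 × 0.942 = 1161
Band 6: 4161 × 0.941 + 7928 × 0.481 = 3916 + 3813 = 7729
Population now: 0–9=1714, 10–19=2969, 20–29=4190, 30–39=2663, 40–49=1161, 50+=7729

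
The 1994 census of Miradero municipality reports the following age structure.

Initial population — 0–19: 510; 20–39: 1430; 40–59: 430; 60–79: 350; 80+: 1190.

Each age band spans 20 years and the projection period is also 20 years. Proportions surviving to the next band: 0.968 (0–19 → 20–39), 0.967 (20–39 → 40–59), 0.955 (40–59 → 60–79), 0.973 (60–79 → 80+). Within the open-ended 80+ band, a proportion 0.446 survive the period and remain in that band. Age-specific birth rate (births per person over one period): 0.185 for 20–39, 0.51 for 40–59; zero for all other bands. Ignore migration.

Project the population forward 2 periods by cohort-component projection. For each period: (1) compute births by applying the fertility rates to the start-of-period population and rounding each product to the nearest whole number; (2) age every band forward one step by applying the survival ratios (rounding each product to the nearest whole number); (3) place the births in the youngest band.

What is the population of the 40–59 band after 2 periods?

— Period 1 —
Births: 1430 × 0.185 = 265  |  430 × 0.51 = 219 → total 484
20–39: 510 × 0.968 = 494
40–59: 1430 × 0.967 = 1383
60–79: 430 × 0.955 = 411
80+: 350 × 0.973 + 1190 × 0.446 = 341 + 531 = 872
End of period: [484, 494, 1383, 411, 872]
— Period 2 —
Births: 494 × 0.185 = 91  |  1383 × 0.51 = 705 → total 796
20–39: 484 × 0.968 = 469
40–59: 494 × 0.967 = 478
60–79: 1383 × 0.955 = 1321
80+: 411 × 0.973 + 872 × 0.446 = 400 + 389 = 789
End of period: [796, 469, 478, 1321, 789]

478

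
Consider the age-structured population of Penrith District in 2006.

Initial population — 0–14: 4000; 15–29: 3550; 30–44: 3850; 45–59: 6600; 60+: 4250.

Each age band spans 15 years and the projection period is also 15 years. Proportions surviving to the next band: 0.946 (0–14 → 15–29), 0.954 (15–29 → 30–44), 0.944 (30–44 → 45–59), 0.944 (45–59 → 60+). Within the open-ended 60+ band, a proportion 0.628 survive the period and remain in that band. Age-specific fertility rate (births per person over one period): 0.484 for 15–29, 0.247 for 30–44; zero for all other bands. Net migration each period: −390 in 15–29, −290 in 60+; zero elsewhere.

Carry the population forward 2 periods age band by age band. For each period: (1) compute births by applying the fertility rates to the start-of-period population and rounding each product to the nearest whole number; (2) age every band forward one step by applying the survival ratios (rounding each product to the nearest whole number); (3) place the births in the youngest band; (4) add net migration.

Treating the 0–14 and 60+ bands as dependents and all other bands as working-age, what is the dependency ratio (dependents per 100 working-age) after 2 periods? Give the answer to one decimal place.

128.7

After projecting period 1:
Births: 3550 × 0.484 = 1718 ; 3850 × 0.247 = 951 ⇒ total 2669
15–29: 4000 × 0.946 = 3784
30–44: 3550 × 0.954 = 3387
45–59: 3850 × 0.944 = 3634
60+: 6600 × 0.944 + 4250 × 0.628 = 6230 + 2669 = 8899
Net migration: 15–29 − 390 → 3394; 60+ − 290 → 8609
Population now: 0–14=2669, 15–29=3394, 30–44=3387, 45–59=3634, 60+=8609
After projecting period 2:
Births: 3394 × 0.484 = 1643 ; 3387 × 0.247 = 837 ⇒ total 2480
15–29: 2669 × 0.946 = 2525
30–44: 3394 × 0.954 = 3238
45–59: 3387 × 0.944 = 3197
60+: 3634 × 0.944 + 8609 × 0.628 = 3430 + 5406 = 8836
Net migration: 15–29 − 390 → 2135; 60+ − 290 → 8546
Population now: 0–14=2480, 15–29=2135, 30–44=3238, 45–59=3197, 60+=8546
Dependents (band 0–14 + band 60+) = 2480 + 8546 = 11026; working-age = 8570; ratio = 11026/8570 × 100 = 128.7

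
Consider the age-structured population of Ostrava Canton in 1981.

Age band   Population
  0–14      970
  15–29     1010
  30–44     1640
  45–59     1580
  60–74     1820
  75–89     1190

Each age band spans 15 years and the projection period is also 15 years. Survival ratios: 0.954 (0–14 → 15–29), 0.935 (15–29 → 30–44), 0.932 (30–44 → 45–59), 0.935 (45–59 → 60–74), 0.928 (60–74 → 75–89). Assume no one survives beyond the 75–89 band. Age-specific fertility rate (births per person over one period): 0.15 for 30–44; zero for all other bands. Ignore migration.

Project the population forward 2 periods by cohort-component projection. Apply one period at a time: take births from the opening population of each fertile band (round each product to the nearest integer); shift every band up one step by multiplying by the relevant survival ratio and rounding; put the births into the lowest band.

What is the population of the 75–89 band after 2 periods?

(Bands numbered youngest = 1 to oldest = 6.)
Period 1:
Births: 1640 * 0.15 = 246
Band 2: 970 * 0.954 = 925
Band 3: 1010 * 0.935 = 944
Band 4: 1640 * 0.932 = 1528
Band 5: 1580 * 0.935 = 1477
Band 6: 1820 * 0.928 = 1689
End of period: [246, 925, 944, 1528, 1477, 1689]
Period 2:
Births: 944 * 0.15 = 142
Band 2: 246 * 0.954 = 235
Band 3: 925 * 0.935 = 865
Band 4: 944 * 0.932 = 880
Band 5: 1528 * 0.935 = 1429
Band 6: 1477 * 0.928 = 1371
End of period: [142, 235, 865, 880, 1429, 1371]

1371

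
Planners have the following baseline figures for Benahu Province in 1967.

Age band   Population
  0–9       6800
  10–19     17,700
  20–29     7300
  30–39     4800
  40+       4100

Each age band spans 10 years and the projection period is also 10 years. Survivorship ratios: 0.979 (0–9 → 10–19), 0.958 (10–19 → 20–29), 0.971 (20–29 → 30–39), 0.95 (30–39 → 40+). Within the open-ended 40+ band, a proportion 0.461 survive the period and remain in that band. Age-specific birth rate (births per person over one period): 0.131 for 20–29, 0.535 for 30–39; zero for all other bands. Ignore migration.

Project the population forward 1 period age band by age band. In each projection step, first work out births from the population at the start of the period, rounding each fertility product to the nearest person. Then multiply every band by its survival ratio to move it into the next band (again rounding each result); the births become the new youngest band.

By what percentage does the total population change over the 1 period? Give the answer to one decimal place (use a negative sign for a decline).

-0.1

Numbering the groups 1..5 from youngest to oldest:
Period 1:
Births: 7300 × 0.131 = 956  |  4800 × 0.535 = 2568 → 3524
Group 2: 6800 × 0.979 = 6657
Group 3: 17700 × 0.958 = 16957
Group 4: 7300 × 0.971 = 7088
Group 5: 4800 × 0.95 + 4100 × 0.461 = 4560 + 1890 = 6450
End of period: [3524, 6657, 16957, 7088, 6450]
Total: 40700 → 40676; change = -24; percentage change = -0.1%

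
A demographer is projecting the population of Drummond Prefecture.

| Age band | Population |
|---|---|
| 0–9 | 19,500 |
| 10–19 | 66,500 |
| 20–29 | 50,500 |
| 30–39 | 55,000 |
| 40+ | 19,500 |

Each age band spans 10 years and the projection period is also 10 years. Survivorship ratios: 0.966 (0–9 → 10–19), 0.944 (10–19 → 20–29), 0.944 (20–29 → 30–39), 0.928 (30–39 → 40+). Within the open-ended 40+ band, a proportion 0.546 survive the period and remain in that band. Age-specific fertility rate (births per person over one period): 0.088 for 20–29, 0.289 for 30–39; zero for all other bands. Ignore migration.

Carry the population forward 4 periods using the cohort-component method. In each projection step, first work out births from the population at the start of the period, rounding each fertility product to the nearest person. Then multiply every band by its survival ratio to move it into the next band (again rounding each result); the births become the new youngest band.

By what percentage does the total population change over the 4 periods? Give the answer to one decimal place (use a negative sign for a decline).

Numbering the groups 1..5 from youngest to oldest:
Period 1.
Births: 50500 × 0.088 = 4444, 55000 × 0.289 = 15895 ⇒ total 20339
Group 2: 19500 × 0.966 = 18837
Group 3: 66500 × 0.944 = 62776
Group 4: 50500 × 0.944 = 47672
Group 5: 55000 × 0.928 + 19500 × 0.546 = 51040 + 10647 = 61687
→ [20339, 18837, 62776, 47672, 61687]
Period 2.
Births: 62776 × 0.088 = 5524, 47672 × 0.289 = 13777 ⇒ total 19301
Group 2: 20339 × 0.966 = 19647
Group 3: 18837 × 0.944 = 17782
Group 4: 62776 × 0.944 = 59261
Group 5: 47672 × 0.928 + 61687 × 0.546 = 44240 + 33681 = 77921
→ [19301, 19647, 17782, 59261, 77921]
Period 3.
Births: 17782 × 0.088 = 1565, 59261 × 0.289 = 17126 ⇒ total 18691
Group 2: 19301 × 0.966 = 18645
Group 3: 19647 × 0.944 = 18547
Group 4: 17782 × 0.944 = 16786
Group 5: 59261 × 0.928 + 77921 × 0.546 = 54994 + 42545 = 97539
→ [18691, 18645, 18547, 16786, 97539]
Period 4.
Births: 18547 × 0.088 = 1632, 16786 × 0.289 = 4851 ⇒ total 6483
Group 2: 18691 × 0.966 = 18056
Group 3: 18645 × 0.944 = 17601
Group 4: 18547 × 0.944 = 17508
Group 5: 16786 × 0.928 + 97539 × 0.546 = 15577 + 53256 = 68833
→ [6483, 18056, 17601, 17508, 68833]
Total: 211000 → 128481; change = -82519; percentage change = -39.1%

-39.1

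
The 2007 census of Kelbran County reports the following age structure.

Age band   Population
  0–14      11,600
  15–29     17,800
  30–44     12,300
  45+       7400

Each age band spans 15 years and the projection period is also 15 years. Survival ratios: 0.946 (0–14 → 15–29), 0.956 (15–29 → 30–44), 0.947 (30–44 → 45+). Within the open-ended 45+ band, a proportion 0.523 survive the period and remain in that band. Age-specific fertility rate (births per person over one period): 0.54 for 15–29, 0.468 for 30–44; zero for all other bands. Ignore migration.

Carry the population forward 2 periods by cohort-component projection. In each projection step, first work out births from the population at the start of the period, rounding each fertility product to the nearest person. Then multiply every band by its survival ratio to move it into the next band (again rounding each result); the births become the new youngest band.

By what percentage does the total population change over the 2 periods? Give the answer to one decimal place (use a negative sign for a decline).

After projecting period 1:
Births: 17800 * 0.54 = 9612 ; 12300 * 0.468 = 5756 → total 15368
15–29: 11600 * 0.946 = 10974
30–44: 17800 * 0.956 = 17017
45+: 12300 * 0.947 + 7400 * 0.523 = 11648 + 3870 = 15518
End of period: [15368, 10974, 17017, 15518]
After projecting period 2:
Births: 10974 * 0.54 = 5926 ; 17017 * 0.468 = 7964 → total 13890
15–29: 15368 * 0.946 = 14538
30–44: 10974 * 0.956 = 10491
45+: 17017 * 0.947 + 15518 * 0.523 = 16115 + 8116 = 24231
End of period: [13890, 14538, 10491, 24231]
Total: 49100 → 63150; change = 14050; percentage change = 28.6%

28.6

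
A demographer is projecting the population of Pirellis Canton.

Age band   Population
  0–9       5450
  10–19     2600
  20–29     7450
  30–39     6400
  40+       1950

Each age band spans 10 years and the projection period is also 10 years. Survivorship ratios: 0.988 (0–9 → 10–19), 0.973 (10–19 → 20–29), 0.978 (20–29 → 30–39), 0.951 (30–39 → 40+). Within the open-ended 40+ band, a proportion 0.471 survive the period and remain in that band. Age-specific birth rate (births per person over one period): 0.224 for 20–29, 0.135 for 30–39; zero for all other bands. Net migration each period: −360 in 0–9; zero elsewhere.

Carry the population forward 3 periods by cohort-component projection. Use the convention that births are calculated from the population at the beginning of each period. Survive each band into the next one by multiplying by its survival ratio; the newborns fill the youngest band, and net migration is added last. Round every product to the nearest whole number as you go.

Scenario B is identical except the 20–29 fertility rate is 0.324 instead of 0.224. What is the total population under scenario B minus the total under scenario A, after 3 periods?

(Groups numbered youngest = 1 to oldest = 5.)
[period 1]
Births: 7450 × 0.224 = 1669 ; 6400 × 0.135 = 864 ⇒ total 2533
Group 2: 5450 × 0.988 = 5385
Group 3: 2600 × 0.973 = 2530
Group 4: 7450 × 0.978 = 7286
Group 5: 6400 × 0.951 + 1950 × 0.471 = 6086 + 918 = 7004
Net migration: Group 1 − 360 → 2173
Giving 2173 / 5385 / 2530 / 7286 / 7004.
[period 2]
Births: 2530 × 0.224 = 567 ; 7286 × 0.135 = 984 ⇒ total 1551
Group 2: 2173 × 0.988 = 2147
Group 3: 5385 × 0.973 = 5240
Group 4: 2530 × 0.978 = 2474
Group 5: 7286 × 0.951 + 7004 × 0.471 = 6929 + 3299 = 10228
Net migration: Group 1 − 360 → 1191
Giving 1191 / 2147 / 5240 / 2474 / 10228.
[period 3]
Births: 5240 × 0.224 = 1174 ; 2474 × 0.135 = 334 ⇒ total 1508
Group 2: 1191 × 0.988 = 1177
Group 3: 2147 × 0.973 = 2089
Group 4: 5240 × 0.978 = 5125
Group 5: 2474 × 0.951 + 10228 × 0.471 = 2353 + 4817 = 7170
Net migration: Group 1 − 360 → 1148
Giving 1148 / 1177 / 2089 / 5125 / 7170.
Scenario A total after 3 periods: 16709
Scenario B projection —
[period 1]
Births: 7450 × 0.324 = 2414 ; 6400 × 0.135 = 864 ⇒ total 3278
Group 2: 5450 × 0.988 = 5385
Group 3: 2600 × 0.973 = 2530
Group 4: 7450 × 0.978 = 7286
Group 5: 6400 × 0.951 + 1950 × 0.471 = 6086 + 918 = 7004
Net migration: Group 1 − 360 → 2918
Giving 2918 / 5385 / 2530 / 7286 / 7004.
[period 2]
Births: 2530 × 0.324 = 820 ; 7286 × 0.135 = 984 ⇒ total 1804
Group 2: 2918 × 0.988 = 2883
Group 3: 5385 × 0.973 = 5240
Group 4: 2530 × 0.978 = 2474
Group 5: 7286 × 0.951 + 7004 × 0.471 = 6929 + 3299 = 10228
Net migration: Group 1 − 360 → 1444
Giving 1444 / 2883 / 5240 / 2474 / 10228.
[period 3]
Births: 5240 × 0.324 = 1698 ; 2474 × 0.135 = 334 ⇒ total 2032
Group 2: 1444 × 0.988 = 1427
Group 3: 2883 × 0.973 = 2805
Group 4: 5240 × 0.978 = 5125
Group 5: 2474 × 0.951 + 10228 × 0.471 = 2353 + 4817 = 7170
Net migration: Group 1 − 360 → 1672
Giving 1672 / 1427 / 2805 / 5125 / 7170.
Scenario B total after 3 periods: 18199
Difference B − A = 18199 − 16709 = 1490

1490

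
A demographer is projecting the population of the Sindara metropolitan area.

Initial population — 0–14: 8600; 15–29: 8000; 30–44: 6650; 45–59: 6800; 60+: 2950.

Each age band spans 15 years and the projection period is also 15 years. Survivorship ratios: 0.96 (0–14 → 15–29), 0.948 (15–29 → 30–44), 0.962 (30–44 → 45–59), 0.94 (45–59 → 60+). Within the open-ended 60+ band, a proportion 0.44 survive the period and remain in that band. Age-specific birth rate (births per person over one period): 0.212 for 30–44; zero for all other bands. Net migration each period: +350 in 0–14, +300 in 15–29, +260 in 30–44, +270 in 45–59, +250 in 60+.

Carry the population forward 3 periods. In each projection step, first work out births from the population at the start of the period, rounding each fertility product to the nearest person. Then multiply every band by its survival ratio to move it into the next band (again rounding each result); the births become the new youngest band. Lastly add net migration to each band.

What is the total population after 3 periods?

Numbering the bands 1..5 from youngest to oldest:
Period 1.
Births: 6650 × 0.212 = 1410
Band 2: 8600 × 0.96 = 8256
Band 3: 8000 × 0.948 = 7584
Band 4: 6650 × 0.962 = 6397
Band 5: 6800 × 0.94 + 2950 × 0.44 = 6392 + 1298 = 7690
Net migration: Band 1 + 350 → 1760; Band 2 + 300 → 8556; Band 3 + 260 → 7844; Band 4 + 270 → 6667; Band 5 + 250 → 7940
Giving 1760 / 8556 / 7844 / 6667 / 7940.
Period 2.
Births: 7844 × 0.212 = 1663
Band 2: 1760 × 0.96 = 1690
Band 3: 8556 × 0.948 = 8111
Band 4: 7844 × 0.962 = 7546
Band 5: 6667 × 0.94 + 7940 × 0.44 = 6267 + 3494 = 9761
Net migration: Band 1 + 350 → 2013; Band 2 + 300 → 1990; Band 3 + 260 → 8371; Band 4 + 270 → 7816; Band 5 + 250 → 10011
Giving 2013 / 1990 / 8371 / 7816 / 10011.
Period 3.
Births: 8371 × 0.212 = 1775
Band 2: 2013 × 0.96 = 1932
Band 3: 1990 × 0.948 = 1887
Band 4: 8371 × 0.962 = 8053
Band 5: 7816 × 0.94 + 10011 × 0.44 = 7347 + 4405 = 11752
Net migration: Band 1 + 350 → 2125; Band 2 + 300 → 2232; Band 3 + 260 → 2147; Band 4 + 270 → 8323; Band 5 + 250 → 12002
Giving 2125 / 2232 / 2147 / 8323 / 12002.
Total after period 3: 2125 + 2232 + 2147 + 8323 + 12002 = 26829

26829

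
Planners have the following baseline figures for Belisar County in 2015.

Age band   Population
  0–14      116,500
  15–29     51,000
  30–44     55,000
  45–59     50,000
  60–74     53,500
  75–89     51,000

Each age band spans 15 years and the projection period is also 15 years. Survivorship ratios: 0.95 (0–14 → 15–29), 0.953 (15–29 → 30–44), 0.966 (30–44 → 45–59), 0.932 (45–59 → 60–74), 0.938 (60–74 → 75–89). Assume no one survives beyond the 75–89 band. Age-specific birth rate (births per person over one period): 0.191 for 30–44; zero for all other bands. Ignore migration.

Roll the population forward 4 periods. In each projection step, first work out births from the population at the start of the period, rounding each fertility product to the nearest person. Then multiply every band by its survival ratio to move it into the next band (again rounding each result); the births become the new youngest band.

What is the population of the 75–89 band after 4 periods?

41044

(Bands numbered youngest = 1 to oldest = 6.)
After projecting period 1:
Births: 55000 × 0.191 = 10505
Band 2: 116500 × 0.95 = 110675
Band 3: 51000 × 0.953 = 48603
Band 4: 55000 × 0.966 = 53130
Band 5: 50000 × 0.932 = 46600
Band 6: 53500 × 0.938 = 50183
End of period: [10505, 110675, 48603, 53130, 46600, 50183]
After projecting period 2:
Births: 48603 × 0.191 = 9283
Band 2: 10505 × 0.95 = 9980
Band 3: 110675 × 0.953 = 105473
Band 4: 48603 × 0.966 = 46950
Band 5: 53130 × 0.932 = 49517
Band 6: 46600 × 0.938 = 43711
End of period: [9283, 9980, 105473, 46950, 49517, 43711]
After projecting period 3:
Births: 105473 × 0.191 = 20145
Band 2: 9283 × 0.95 = 8819
Band 3: 9980 × 0.953 = 9511
Band 4: 105473 × 0.966 = 101887
Band 5: 46950 × 0.932 = 43757
Band 6: 49517 × 0.938 = 46447
End of period: [20145, 8819, 9511, 101887, 43757, 46447]
After projecting period 4:
Births: 9511 × 0.191 = 1817
Band 2: 20145 × 0.95 = 19138
Band 3: 8819 × 0.953 = 8405
Band 4: 9511 × 0.966 = 9188
Band 5: 101887 × 0.932 = 94959
Band 6: 43757 × 0.938 = 41044
End of period: [1817, 19138, 8405, 9188, 94959, 41044]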